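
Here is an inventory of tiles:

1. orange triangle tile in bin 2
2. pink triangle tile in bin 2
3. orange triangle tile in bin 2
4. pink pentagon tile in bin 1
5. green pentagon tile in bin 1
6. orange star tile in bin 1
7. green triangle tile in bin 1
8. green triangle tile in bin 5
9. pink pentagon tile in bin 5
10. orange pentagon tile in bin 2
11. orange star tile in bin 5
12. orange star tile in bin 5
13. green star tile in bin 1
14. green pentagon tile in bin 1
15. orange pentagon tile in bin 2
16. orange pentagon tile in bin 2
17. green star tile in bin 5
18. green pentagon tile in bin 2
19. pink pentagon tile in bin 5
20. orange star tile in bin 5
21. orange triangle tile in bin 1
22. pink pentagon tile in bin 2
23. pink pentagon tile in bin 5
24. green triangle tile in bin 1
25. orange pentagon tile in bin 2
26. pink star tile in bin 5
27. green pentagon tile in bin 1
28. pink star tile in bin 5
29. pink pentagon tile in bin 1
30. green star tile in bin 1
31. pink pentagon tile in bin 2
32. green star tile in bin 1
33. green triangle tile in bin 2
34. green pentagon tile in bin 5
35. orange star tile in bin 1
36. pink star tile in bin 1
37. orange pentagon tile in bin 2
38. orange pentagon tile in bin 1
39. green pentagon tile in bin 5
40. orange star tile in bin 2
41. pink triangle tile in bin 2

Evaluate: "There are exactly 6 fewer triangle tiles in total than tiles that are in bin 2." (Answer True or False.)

False

|triangle tiles| = 9.
|tiles in bin 2| = 14.
The claim requires 14 − 9 (= 5) to equal 6, which does not hold.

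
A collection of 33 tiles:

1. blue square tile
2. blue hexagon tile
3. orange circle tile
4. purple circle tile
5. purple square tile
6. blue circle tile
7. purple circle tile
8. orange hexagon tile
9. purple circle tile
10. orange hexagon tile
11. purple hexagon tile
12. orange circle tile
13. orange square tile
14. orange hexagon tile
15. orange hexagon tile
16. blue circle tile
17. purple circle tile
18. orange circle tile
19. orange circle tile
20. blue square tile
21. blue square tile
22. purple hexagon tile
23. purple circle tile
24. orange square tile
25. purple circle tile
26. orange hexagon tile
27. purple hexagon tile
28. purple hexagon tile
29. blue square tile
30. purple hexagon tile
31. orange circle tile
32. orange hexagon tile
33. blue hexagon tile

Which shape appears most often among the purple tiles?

circle

Counts by shape (restricted to purple tiles): circle 6, hexagon 5, square 1.
The maximum is 6, held uniquely by circle.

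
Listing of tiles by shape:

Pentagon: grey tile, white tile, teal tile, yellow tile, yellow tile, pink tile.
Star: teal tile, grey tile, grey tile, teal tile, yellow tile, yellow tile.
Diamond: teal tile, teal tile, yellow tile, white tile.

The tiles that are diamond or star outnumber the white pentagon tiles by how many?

9

tiles that are diamond or star: 10.
white pentagon tiles: 1.
10 − 1 = 9.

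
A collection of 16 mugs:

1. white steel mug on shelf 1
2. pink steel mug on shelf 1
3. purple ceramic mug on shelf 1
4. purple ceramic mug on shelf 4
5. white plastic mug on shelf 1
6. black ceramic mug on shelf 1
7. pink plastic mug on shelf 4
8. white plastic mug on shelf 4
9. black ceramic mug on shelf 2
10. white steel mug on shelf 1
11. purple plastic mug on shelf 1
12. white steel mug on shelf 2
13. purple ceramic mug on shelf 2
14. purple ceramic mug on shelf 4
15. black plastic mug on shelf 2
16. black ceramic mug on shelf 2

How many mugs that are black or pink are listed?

black: 4; pink: 2; together 4 + 2 = 6.

6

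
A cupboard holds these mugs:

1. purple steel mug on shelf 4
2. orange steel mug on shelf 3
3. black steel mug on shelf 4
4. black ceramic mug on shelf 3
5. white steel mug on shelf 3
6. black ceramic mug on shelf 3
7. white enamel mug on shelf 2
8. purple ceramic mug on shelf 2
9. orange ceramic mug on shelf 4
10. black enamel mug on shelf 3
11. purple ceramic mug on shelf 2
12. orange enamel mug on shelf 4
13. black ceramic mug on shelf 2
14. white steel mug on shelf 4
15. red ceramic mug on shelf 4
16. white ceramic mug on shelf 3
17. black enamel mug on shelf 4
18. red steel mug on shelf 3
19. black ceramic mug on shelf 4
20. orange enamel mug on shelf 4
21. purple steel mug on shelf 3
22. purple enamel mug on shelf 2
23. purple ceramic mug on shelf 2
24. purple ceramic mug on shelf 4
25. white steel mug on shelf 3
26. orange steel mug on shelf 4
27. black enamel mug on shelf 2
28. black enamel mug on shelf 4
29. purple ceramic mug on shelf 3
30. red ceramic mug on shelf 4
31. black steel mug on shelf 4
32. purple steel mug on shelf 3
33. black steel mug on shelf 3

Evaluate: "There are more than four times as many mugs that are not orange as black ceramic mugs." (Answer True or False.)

True

mugs that are not orange: 28.
black ceramic mugs: 4.
The claim requires 28 > 4 × 4 = 16, which holds.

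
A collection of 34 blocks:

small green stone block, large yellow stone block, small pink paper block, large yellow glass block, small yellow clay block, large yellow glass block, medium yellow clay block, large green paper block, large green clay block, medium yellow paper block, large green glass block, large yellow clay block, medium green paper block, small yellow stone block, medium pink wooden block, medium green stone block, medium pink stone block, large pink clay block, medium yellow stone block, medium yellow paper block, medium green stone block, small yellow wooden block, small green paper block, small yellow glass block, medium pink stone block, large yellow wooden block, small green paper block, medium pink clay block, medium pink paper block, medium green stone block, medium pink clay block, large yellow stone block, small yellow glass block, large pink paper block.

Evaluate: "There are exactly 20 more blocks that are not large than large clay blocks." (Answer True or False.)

True

blocks that are not large: 23.
large clay blocks: 3.
The claim requires 23 − 3 (= 20) to equal 20, which holds.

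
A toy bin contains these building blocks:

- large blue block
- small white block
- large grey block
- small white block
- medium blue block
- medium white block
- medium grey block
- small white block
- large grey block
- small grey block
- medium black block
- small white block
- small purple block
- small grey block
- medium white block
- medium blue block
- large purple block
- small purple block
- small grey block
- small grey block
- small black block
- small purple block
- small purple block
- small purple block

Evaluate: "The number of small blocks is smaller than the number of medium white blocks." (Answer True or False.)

There are 14 small blocks.
There are 2 medium white blocks.
The claim requires 14 < 2, which does not hold.

False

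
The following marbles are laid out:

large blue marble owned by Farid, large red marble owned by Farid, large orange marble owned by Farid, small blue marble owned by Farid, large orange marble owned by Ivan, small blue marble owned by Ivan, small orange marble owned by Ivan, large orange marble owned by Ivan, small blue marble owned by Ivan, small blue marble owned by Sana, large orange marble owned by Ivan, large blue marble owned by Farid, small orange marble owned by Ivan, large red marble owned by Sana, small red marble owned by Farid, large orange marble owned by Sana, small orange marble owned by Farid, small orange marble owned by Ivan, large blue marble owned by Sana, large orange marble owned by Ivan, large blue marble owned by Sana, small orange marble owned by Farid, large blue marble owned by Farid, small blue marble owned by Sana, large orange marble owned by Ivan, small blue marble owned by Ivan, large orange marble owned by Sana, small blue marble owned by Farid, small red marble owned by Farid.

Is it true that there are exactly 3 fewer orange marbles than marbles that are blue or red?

True

orange marbles: 13.
marbles that are blue or red: 16.
The claim requires 16 − 13 (= 3) to equal 3, which holds.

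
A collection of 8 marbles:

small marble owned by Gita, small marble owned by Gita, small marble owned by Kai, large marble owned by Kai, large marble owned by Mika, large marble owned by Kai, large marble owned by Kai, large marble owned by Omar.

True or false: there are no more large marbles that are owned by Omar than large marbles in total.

Count of large marbles owned by Omar: 1.
There are 5 large marbles.
The claim requires 1 ≤ 5, which holds.

True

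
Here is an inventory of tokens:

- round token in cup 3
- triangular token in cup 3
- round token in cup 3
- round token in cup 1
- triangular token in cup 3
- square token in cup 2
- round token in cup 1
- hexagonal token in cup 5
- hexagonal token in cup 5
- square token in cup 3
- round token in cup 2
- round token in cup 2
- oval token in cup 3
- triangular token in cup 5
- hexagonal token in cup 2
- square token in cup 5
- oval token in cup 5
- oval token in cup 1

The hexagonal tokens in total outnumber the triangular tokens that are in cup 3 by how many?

1

hexagonal tokens: 3.
triangular tokens in cup 3: 2.
3 − 2 = 1.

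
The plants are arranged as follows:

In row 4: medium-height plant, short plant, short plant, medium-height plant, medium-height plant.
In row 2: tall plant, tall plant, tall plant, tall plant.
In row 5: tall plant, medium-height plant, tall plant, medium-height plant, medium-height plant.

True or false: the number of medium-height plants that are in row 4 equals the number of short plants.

False

medium-height plants in row 4: 3.
short plants: 2.
The claim requires 3 = 2, which does not hold.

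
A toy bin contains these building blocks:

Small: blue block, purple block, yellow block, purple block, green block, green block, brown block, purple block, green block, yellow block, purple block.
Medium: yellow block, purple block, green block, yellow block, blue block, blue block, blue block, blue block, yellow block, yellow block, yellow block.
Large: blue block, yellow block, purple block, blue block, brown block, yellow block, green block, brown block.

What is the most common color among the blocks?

Counts by color: yellow 9, blue 7, purple 6, green 5, brown 3.
The maximum is 9, held uniquely by yellow.

yellow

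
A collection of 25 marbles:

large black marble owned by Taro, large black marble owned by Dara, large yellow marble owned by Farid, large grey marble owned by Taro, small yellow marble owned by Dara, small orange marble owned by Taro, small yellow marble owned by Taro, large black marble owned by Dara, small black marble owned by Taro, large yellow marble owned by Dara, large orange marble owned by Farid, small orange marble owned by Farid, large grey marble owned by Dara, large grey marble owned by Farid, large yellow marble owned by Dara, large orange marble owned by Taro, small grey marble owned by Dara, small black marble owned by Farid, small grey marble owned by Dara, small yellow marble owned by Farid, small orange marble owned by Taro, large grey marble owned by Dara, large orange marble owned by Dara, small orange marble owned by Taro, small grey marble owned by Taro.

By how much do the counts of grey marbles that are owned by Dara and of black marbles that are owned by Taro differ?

grey marbles owned by Dara: 4. black marbles owned by Taro: 2.
|4 − 2| = 4 − 2 = 2.

2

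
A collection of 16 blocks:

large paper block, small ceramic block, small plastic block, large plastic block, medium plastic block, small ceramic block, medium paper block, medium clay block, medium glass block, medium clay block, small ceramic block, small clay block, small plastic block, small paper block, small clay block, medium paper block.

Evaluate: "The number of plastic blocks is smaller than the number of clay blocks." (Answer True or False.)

There are 4 plastic blocks.
There are 4 clay blocks.
The claim requires 4 < 4, which does not hold.

False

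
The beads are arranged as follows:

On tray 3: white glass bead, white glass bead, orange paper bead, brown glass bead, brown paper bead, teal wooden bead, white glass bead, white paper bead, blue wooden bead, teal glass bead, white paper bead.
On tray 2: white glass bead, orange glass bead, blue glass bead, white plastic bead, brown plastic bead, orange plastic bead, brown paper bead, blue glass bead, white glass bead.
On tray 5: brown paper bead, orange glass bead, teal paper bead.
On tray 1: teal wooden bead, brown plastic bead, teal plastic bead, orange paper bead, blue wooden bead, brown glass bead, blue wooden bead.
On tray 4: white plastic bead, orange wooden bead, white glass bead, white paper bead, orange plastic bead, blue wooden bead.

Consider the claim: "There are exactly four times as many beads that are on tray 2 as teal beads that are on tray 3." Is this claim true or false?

False

beads on tray 2: 9.
teal beads on tray 3: 2.
The claim requires 9 = 4 × 2 = 8, which does not hold.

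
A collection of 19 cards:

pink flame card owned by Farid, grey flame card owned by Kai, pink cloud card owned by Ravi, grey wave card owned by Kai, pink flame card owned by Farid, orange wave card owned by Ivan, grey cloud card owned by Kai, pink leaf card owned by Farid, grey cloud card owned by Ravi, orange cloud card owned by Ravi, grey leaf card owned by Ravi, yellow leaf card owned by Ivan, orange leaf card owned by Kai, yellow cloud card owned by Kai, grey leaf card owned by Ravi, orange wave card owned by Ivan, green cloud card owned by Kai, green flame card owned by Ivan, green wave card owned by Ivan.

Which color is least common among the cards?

yellow

Counts by color: grey 6, pink 4, orange 4, green 3, yellow 2.
The minimum is 2, held uniquely by yellow.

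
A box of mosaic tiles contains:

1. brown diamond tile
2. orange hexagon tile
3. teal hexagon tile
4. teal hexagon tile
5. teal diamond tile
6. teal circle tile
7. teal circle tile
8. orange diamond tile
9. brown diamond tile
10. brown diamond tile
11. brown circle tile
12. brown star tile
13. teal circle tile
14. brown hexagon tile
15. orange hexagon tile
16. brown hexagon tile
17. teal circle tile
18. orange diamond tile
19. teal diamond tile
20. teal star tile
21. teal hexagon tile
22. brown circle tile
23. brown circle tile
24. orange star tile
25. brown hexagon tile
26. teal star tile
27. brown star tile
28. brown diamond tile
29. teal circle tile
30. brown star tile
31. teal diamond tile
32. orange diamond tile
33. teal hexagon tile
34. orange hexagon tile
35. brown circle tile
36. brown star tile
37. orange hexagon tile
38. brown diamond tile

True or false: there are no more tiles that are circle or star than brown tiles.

There are 16 tiles that are circle or star.
There are 16 brown tiles.
The claim requires 16 ≤ 16, which holds.

True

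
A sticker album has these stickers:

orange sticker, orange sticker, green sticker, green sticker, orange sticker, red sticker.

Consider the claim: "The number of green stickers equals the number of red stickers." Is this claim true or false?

There are 2 green stickers.
There is 1 red sticker.
The claim requires 2 = 1, which does not hold.

False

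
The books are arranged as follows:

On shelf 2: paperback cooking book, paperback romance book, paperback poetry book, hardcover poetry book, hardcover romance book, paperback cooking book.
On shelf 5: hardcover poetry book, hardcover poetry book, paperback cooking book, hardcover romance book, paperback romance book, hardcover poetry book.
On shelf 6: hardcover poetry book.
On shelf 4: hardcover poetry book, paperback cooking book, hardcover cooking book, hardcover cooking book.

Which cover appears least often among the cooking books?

hardcover

Counts by cover (restricted to cooking books): paperback 4, hardcover 2.
The minimum is 2, held uniquely by hardcover.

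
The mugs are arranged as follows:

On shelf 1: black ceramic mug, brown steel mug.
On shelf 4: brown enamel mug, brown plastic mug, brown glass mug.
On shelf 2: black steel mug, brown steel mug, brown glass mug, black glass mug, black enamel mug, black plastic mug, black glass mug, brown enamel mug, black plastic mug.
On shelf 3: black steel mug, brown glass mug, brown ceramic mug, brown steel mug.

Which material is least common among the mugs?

Counts by material: glass 5, steel 5, enamel 3, plastic 3, ceramic 2.
The minimum is 2, held uniquely by ceramic.

ceramic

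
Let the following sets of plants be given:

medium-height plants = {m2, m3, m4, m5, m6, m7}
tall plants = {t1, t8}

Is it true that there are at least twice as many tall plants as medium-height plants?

There are 2 tall plants.
There are 6 medium-height plants.
The claim requires 2 ≥ 2 × 6 = 12, which does not hold.

False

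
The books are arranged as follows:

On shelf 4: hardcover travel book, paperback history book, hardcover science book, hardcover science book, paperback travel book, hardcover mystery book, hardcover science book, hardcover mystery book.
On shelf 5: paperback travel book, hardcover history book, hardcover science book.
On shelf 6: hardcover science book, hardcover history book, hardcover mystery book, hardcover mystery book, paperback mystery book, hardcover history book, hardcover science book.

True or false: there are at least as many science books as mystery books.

True

science books: 6.
mystery books: 5.
The claim requires 6 ≥ 5, which holds.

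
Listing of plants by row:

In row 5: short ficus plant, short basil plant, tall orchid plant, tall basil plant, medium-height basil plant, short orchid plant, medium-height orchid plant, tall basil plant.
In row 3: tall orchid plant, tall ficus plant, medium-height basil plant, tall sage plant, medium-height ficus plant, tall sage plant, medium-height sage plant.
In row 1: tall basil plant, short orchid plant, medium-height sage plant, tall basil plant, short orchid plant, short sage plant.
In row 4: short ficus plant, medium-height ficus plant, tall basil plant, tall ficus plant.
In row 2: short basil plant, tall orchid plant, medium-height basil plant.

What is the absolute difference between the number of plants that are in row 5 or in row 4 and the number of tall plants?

0

plants in row 5 or in row 4: 12. tall plants: 12.
|12 − 12| = 12 − 12 = 0.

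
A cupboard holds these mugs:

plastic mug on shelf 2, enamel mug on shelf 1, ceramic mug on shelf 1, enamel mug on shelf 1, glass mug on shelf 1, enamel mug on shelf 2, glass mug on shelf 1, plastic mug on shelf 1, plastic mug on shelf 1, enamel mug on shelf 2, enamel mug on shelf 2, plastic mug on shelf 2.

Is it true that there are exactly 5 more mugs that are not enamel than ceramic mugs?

False

There are 7 mugs that are not enamel.
There is 1 ceramic mug.
The claim requires 7 − 1 (= 6) to equal 5, which does not hold.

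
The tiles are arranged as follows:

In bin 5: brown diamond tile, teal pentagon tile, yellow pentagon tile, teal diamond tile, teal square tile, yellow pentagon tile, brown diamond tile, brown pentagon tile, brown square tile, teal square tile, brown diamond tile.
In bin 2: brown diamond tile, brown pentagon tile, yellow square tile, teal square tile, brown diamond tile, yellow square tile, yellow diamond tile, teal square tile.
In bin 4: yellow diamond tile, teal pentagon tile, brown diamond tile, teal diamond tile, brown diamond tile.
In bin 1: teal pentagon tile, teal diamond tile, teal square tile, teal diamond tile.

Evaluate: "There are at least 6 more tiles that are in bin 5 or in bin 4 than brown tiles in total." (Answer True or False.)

True

There are 16 tiles in bin 5 or in bin 4.
There are 10 brown tiles.
The claim requires 16 − 10 = 6 ≥ 6, which holds.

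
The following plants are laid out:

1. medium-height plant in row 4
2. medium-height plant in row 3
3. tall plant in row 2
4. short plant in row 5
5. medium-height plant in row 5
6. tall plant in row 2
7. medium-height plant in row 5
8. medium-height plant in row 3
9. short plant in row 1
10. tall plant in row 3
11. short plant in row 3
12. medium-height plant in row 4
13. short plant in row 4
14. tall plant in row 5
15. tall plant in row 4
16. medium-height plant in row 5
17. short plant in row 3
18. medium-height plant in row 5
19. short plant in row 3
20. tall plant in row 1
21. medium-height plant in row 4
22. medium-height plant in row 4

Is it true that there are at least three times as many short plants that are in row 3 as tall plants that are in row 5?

short plants in row 3: 3.
tall plants in row 5: 1.
The claim requires 3 ≥ 3 × 1 = 3, which holds.

True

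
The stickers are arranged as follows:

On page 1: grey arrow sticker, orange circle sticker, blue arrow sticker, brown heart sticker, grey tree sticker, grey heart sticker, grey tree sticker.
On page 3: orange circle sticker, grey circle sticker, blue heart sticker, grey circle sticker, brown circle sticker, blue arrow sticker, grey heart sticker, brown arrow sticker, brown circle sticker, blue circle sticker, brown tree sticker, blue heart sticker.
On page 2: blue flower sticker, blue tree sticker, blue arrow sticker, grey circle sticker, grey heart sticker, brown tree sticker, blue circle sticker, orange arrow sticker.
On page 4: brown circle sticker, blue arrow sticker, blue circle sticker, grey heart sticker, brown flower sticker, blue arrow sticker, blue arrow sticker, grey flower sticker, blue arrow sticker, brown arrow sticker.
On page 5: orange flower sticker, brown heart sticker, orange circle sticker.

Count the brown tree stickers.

2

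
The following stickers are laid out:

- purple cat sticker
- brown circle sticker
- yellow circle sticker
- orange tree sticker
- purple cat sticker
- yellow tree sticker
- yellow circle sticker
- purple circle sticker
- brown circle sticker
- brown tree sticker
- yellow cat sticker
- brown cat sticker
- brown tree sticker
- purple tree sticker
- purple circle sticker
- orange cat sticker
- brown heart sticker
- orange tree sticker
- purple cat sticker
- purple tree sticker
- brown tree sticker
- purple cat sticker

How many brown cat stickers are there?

1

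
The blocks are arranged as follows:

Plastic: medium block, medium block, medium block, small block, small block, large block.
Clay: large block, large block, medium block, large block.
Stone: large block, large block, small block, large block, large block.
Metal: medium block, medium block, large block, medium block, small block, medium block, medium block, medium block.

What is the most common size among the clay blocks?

Counts by size (restricted to clay blocks): large 3, medium 1.
The maximum is 3, held uniquely by large.

large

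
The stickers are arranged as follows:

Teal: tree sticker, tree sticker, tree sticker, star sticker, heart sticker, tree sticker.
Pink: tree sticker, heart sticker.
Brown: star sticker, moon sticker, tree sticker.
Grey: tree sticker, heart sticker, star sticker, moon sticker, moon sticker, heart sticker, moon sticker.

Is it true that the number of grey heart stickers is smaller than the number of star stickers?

There are 2 grey heart stickers.
There are 3 star stickers.
The claim requires 2 < 3, which holds.

True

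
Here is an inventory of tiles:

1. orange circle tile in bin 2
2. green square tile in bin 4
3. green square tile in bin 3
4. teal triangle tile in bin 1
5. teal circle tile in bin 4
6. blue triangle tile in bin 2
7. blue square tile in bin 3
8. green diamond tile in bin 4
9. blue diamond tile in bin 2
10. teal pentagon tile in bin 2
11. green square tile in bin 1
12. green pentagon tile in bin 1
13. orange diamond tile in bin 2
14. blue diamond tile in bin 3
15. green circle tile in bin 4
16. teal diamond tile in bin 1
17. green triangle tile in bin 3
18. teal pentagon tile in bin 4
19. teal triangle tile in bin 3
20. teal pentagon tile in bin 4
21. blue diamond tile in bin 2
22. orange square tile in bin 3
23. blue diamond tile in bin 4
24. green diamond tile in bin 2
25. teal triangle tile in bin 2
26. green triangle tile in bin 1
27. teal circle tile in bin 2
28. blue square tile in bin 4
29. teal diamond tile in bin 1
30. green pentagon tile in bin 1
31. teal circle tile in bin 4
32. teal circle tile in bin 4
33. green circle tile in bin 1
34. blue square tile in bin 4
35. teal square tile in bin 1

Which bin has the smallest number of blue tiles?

Counts by bin (restricted to blue tiles): bin 4→3, bin 2→3, bin 3→2, bin 1→0.
The minimum is 0, held uniquely by bin 1.

bin 1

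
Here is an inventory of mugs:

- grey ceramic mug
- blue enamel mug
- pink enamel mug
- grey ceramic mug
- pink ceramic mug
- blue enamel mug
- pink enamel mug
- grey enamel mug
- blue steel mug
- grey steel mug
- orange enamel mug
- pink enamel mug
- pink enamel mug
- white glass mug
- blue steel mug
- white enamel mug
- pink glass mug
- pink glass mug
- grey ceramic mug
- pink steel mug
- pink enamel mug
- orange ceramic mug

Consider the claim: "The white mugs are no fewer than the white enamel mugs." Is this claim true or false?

There are 2 white mugs.
There is 1 white enamel mug.
The claim requires 2 ≥ 1, which holds.

True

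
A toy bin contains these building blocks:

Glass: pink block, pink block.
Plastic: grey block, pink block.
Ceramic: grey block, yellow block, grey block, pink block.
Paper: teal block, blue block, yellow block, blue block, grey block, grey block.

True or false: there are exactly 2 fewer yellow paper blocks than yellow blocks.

False

|yellow paper blocks| = 1.
|yellow blocks| = 2.
The claim requires 2 − 1 (= 1) to equal 2, which does not hold.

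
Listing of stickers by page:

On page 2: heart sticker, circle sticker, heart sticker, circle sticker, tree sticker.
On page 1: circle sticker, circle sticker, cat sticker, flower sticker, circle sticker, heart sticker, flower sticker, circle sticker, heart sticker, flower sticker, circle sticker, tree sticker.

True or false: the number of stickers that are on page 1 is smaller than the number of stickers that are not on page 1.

False

There are 12 stickers on page 1.
There are 5 stickers that are not on page 1.
The claim requires 12 < 5, which does not hold.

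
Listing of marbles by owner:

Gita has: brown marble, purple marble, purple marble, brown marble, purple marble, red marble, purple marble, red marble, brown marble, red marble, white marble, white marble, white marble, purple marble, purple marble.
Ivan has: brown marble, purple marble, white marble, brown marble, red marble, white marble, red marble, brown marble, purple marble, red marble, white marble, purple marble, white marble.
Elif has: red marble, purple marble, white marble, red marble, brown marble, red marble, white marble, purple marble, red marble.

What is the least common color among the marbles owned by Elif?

brown

Counts by color (restricted to marbles owned by Elif): red 4, white 2, purple 2, brown 1.
The minimum is 1, held uniquely by brown.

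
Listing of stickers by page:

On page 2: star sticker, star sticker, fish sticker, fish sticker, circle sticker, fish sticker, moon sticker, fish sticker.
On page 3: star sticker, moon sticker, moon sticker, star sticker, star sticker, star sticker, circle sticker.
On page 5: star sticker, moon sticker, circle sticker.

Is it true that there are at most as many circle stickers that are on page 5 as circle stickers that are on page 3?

circle stickers on page 5: 1.
circle stickers on page 3: 1.
The claim requires 1 ≤ 1, which holds.

True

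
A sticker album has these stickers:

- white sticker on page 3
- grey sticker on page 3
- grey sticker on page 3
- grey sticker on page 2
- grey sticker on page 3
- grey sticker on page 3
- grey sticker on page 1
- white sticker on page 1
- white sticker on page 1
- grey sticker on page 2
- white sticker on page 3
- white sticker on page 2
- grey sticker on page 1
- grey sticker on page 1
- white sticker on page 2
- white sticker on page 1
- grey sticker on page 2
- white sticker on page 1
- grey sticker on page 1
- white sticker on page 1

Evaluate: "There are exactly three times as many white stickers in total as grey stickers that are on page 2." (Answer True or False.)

True

white stickers: 9.
grey stickers on page 2: 3.
The claim requires 9 = 3 × 3 = 9, which holds.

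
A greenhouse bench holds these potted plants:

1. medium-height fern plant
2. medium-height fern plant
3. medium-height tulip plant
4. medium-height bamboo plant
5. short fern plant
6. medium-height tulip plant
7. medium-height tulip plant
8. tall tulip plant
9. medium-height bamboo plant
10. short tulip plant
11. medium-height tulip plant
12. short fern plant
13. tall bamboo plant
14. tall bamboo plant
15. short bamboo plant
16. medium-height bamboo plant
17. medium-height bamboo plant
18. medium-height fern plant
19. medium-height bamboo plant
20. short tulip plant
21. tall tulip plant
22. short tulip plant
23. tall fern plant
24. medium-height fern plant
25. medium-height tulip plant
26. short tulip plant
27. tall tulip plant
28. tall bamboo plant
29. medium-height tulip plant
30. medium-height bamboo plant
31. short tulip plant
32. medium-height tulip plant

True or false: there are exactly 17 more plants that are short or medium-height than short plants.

True

|plants that are short or medium-height| = 25.
|short plants| = 8.
The claim requires 25 − 8 (= 17) to equal 17, which holds.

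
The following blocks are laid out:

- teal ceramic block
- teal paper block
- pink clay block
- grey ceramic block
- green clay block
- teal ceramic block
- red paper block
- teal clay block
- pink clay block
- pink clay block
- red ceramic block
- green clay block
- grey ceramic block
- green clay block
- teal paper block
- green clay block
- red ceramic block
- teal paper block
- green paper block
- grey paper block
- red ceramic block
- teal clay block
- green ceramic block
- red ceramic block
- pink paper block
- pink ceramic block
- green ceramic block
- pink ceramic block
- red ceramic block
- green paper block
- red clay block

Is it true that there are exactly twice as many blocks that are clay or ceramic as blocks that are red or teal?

There are 23 blocks that are clay or ceramic.
There are 14 blocks that are red or teal.
The claim requires 23 = 2 × 14 = 28, which does not hold.

False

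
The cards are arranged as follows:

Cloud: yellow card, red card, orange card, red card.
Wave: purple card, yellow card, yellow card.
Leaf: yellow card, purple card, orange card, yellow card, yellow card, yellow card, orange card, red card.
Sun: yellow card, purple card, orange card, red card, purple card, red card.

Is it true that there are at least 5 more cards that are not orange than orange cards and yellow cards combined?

cards that are not orange: 17.
orange cards: 4; yellow cards: 8; combined: 4 + 8 = 12.
The claim requires 17 − 12 = 5 ≥ 5, which holds.

True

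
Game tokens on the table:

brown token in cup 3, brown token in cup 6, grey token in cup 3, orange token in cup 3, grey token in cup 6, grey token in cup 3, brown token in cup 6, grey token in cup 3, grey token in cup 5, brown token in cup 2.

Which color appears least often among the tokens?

orange

Counts by color: grey 5, brown 4, orange 1.
The minimum is 1, held uniquely by orange.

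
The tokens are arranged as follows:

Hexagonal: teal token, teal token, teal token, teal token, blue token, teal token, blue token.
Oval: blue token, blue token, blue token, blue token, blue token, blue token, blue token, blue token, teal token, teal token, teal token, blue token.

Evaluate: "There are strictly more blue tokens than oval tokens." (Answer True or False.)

There are 11 blue tokens.
There are 12 oval tokens.
The claim requires 11 > 12, which does not hold.

False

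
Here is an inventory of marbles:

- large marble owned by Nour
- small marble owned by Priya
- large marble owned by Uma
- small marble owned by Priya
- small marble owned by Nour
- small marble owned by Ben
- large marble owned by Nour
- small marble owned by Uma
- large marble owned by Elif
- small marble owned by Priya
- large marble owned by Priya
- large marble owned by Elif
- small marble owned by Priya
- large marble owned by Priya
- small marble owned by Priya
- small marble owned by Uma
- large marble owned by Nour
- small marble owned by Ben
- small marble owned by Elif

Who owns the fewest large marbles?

Ben

Counts by owner (restricted to large marbles): Nour→3, Priya→2, Elif→2, Uma→1, Ben→0.
The minimum is 0, held uniquely by Ben.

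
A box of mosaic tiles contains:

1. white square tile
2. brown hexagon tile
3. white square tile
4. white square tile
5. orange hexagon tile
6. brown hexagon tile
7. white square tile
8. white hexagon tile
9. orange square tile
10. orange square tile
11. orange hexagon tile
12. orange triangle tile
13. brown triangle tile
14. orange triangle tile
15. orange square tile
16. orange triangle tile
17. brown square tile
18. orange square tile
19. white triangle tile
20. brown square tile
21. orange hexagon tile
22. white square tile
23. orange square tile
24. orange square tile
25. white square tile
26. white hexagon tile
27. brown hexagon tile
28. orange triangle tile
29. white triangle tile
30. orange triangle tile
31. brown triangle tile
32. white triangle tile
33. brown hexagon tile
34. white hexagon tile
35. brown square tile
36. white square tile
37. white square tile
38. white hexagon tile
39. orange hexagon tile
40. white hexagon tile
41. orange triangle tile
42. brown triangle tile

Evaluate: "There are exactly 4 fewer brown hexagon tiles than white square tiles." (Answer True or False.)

brown hexagon tiles: 4.
white square tiles: 8.
The claim requires 8 − 4 (= 4) to equal 4, which holds.

True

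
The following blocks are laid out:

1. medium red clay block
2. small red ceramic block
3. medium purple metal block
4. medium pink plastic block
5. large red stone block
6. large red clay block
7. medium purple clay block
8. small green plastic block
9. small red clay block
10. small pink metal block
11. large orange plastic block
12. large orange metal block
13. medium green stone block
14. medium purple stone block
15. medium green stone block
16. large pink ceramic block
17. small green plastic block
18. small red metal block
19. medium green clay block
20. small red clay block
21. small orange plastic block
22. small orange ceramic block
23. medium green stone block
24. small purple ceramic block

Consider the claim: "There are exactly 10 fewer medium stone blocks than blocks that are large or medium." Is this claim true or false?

medium stone blocks: 4.
blocks that are large or medium: 14.
The claim requires 14 − 4 (= 10) to equal 10, which holds.

True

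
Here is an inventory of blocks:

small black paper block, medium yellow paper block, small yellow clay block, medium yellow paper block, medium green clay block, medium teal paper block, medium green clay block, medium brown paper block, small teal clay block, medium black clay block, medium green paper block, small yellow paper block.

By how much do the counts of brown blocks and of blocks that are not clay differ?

6

brown blocks: 1. blocks that are not clay: 7.
|1 − 7| = 7 − 1 = 6.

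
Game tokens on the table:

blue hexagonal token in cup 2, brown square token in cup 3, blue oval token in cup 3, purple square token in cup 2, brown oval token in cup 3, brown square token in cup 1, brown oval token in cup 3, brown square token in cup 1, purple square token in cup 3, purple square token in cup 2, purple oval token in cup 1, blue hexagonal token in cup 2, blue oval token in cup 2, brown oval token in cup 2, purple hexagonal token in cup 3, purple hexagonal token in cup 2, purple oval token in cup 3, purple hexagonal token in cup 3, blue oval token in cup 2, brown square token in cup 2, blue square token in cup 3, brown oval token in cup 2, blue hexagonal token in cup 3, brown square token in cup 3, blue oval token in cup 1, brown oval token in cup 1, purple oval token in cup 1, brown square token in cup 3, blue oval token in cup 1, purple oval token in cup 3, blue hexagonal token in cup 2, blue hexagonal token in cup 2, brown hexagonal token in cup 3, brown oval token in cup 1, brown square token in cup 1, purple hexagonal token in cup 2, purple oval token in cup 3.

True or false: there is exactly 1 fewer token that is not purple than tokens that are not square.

|tokens that are not purple| = 25.
|tokens that are not square| = 26.
The claim requires 26 − 25 (= 1) to equal 1, which holds.

True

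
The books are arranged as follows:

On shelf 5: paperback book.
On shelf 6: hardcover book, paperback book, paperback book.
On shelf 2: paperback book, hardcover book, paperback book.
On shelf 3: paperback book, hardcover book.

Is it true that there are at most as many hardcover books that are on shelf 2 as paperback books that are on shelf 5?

hardcover books on shelf 2: 1.
paperback books on shelf 5: 1.
The claim requires 1 ≤ 1, which holds.

True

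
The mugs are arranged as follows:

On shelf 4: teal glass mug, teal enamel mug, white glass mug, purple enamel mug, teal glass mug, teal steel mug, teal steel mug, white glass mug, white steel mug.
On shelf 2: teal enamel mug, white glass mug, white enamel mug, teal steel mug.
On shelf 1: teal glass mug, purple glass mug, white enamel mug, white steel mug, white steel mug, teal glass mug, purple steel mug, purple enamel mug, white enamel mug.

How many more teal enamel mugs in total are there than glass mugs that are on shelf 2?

1

teal enamel mugs: 2.
glass mugs on shelf 2: 1.
2 − 1 = 1.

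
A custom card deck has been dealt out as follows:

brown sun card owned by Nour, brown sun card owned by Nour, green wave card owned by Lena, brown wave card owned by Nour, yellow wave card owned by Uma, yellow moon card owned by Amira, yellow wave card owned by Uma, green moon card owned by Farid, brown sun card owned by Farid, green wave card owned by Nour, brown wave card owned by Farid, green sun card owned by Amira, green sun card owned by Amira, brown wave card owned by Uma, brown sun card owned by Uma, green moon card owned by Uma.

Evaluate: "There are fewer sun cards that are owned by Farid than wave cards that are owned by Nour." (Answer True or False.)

Count of sun cards owned by Farid: 1.
Count of wave cards owned by Nour: 2.
The claim requires 1 < 2, which holds.

True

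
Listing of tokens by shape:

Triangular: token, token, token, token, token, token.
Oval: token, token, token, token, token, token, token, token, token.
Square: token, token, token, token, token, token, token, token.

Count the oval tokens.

9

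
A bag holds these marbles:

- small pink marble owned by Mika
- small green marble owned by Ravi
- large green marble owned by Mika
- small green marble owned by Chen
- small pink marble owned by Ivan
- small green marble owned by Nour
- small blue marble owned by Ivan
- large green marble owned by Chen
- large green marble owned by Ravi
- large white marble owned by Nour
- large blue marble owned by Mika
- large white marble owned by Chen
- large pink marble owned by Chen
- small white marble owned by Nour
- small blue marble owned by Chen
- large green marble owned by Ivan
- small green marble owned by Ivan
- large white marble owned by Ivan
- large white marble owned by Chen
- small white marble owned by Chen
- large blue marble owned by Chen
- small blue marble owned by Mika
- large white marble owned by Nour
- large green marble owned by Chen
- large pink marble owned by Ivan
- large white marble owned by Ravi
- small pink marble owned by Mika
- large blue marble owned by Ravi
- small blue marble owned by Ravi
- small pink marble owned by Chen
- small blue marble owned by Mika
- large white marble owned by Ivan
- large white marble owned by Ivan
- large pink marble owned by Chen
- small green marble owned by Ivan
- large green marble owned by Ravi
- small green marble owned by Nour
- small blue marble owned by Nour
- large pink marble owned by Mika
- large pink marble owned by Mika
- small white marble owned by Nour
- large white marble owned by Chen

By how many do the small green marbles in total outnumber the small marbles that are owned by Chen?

2

small green marbles: 6.
small marbles owned by Chen: 4.
6 − 4 = 2.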